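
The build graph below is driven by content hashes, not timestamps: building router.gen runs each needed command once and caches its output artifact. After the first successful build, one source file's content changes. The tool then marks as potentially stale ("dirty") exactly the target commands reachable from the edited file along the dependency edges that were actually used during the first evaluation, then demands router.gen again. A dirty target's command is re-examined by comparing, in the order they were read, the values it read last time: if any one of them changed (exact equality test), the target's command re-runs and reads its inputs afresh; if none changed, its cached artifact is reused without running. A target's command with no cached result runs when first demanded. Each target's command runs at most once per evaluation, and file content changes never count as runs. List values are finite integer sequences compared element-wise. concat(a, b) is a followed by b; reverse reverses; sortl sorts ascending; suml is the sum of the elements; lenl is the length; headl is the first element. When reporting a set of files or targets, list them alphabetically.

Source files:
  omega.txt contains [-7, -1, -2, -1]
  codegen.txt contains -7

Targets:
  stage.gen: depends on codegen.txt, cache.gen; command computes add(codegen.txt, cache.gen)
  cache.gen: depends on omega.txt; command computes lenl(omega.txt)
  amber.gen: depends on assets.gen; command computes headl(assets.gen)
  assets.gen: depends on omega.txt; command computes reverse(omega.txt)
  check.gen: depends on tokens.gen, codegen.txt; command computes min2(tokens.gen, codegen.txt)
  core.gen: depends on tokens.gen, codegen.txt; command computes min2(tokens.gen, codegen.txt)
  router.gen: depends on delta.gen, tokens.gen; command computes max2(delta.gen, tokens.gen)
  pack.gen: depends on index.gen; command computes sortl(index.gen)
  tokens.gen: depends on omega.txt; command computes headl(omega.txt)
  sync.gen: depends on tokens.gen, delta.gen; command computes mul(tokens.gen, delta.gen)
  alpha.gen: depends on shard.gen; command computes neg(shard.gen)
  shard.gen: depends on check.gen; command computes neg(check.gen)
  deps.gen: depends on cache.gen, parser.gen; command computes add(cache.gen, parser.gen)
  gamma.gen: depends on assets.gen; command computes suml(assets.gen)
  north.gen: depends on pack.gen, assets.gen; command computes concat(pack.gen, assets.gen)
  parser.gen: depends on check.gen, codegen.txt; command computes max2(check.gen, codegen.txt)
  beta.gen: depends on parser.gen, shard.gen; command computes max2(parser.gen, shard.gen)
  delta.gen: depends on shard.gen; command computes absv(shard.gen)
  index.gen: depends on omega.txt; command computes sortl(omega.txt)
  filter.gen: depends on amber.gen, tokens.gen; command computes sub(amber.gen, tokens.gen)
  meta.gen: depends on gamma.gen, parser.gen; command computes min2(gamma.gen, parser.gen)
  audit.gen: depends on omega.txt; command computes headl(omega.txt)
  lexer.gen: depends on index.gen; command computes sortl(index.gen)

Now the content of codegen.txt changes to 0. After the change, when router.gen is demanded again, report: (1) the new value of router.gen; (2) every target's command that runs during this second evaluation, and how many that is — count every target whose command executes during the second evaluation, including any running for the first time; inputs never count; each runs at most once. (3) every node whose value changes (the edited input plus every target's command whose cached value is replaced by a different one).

Initial pass — values computed on the first demand:
  tokens.gen = headl([-7, -1, -2, -1]) = -7
  check.gen = min2(-7, -7) = -7
  shard.gen = neg(-7) = 7
  delta.gen = absv(7) = 7
  router.gen = max2(7, -7) = 7

Second demand — change propagation:
  check.gen: re-runs because codegen.txt -7->0; new result -7 (unchanged).
  shard.gen: re-examined; everything it read last time is the same (check.gen unchanged) — cache 7 kept, no run.
  delta.gen: re-examined; everything it read last time is the same (shard.gen unchanged) — cache 7 kept, no run.
  router.gen: re-examined; everything it read last time is the same (delta.gen unchanged, tokens.gen unchanged) — cache 7 kept, no run.

The important point: check.gen recomputes to an identical value, and the output ends up unchanged.

router.gen now evaluates to 7.
Run set: check.gen (1 run).
Changed values: codegen.txt.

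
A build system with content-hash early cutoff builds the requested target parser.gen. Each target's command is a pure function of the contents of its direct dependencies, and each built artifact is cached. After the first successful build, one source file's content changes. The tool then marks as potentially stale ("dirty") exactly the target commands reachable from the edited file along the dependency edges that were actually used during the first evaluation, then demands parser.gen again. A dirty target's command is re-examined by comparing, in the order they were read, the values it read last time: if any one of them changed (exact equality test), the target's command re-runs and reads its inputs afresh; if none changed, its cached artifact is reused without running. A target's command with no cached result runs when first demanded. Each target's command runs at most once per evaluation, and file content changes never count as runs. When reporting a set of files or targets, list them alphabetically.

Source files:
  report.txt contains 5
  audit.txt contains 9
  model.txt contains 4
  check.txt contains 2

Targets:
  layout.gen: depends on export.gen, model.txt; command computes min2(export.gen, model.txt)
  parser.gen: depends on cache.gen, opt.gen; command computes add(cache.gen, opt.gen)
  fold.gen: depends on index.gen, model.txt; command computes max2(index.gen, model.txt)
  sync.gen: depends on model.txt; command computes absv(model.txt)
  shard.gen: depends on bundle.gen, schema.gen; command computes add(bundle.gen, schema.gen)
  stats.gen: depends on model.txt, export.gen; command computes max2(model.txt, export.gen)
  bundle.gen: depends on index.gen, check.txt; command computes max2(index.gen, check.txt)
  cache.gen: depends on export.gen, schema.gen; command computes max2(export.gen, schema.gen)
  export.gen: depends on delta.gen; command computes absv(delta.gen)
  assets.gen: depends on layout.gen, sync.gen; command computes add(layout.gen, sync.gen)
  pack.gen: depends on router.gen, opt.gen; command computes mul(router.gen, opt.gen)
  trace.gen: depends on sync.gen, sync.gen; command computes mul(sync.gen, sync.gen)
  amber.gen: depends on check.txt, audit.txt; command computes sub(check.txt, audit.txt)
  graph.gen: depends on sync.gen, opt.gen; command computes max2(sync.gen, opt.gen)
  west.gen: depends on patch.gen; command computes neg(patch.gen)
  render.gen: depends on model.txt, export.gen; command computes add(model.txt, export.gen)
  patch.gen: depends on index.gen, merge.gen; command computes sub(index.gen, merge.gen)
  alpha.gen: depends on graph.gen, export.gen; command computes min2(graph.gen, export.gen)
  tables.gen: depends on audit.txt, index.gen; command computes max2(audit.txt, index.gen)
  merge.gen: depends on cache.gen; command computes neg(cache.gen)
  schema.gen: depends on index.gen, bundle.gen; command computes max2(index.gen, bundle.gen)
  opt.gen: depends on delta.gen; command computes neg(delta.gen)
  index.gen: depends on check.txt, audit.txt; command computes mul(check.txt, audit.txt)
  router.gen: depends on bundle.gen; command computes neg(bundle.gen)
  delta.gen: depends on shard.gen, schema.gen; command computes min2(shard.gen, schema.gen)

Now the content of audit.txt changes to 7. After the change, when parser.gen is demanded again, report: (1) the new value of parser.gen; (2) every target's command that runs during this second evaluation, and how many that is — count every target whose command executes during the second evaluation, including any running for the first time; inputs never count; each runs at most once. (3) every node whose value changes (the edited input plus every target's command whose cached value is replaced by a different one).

New value of parser.gen: 0.
Target commands that run: bundle.gen, cache.gen, delta.gen, export.gen, index.gen, opt.gen, parser.gen, schema.gen, shard.gen — 9 in total.
Values that change: audit.txt, bundle.gen, cache.gen, delta.gen, export.gen, index.gen, opt.gen, schema.gen, shard.gen.

First evaluation (everything demanded from the output):
  index.gen = mul(2, 9) = 18
  bundle.gen = max2(18, 2) = 18
  schema.gen = max2(18, 18) = 18
  shard.gen = add(18, 18) = 36
  delta.gen = min2(36, 18) = 18
  export.gen = absv(18) = 18
  cache.gen = max2(18, 18) = 18
  opt.gen = neg(18) = -18
  parser.gen = add(18, -18) = 0

Propagation after the edit:
  index.gen: runs — audit.txt 9->7; result 14.
  bundle.gen: runs — index.gen 18->14; result 14.
  schema.gen: runs — index.gen 18->14; bundle.gen 18->14; result 14.
  shard.gen: runs — bundle.gen 18->14; schema.gen 18->14; result 28.
  delta.gen: runs — shard.gen 36->28; schema.gen 18->14; result 14.
  export.gen: runs — delta.gen 18->14; result 14.
  cache.gen: runs — export.gen 18->14; schema.gen 18->14; result 14.
  opt.gen: runs — delta.gen 18->14; result -14.
  parser.gen: runs — cache.gen 18->14; opt.gen -18->-14; result 0 (same value as before).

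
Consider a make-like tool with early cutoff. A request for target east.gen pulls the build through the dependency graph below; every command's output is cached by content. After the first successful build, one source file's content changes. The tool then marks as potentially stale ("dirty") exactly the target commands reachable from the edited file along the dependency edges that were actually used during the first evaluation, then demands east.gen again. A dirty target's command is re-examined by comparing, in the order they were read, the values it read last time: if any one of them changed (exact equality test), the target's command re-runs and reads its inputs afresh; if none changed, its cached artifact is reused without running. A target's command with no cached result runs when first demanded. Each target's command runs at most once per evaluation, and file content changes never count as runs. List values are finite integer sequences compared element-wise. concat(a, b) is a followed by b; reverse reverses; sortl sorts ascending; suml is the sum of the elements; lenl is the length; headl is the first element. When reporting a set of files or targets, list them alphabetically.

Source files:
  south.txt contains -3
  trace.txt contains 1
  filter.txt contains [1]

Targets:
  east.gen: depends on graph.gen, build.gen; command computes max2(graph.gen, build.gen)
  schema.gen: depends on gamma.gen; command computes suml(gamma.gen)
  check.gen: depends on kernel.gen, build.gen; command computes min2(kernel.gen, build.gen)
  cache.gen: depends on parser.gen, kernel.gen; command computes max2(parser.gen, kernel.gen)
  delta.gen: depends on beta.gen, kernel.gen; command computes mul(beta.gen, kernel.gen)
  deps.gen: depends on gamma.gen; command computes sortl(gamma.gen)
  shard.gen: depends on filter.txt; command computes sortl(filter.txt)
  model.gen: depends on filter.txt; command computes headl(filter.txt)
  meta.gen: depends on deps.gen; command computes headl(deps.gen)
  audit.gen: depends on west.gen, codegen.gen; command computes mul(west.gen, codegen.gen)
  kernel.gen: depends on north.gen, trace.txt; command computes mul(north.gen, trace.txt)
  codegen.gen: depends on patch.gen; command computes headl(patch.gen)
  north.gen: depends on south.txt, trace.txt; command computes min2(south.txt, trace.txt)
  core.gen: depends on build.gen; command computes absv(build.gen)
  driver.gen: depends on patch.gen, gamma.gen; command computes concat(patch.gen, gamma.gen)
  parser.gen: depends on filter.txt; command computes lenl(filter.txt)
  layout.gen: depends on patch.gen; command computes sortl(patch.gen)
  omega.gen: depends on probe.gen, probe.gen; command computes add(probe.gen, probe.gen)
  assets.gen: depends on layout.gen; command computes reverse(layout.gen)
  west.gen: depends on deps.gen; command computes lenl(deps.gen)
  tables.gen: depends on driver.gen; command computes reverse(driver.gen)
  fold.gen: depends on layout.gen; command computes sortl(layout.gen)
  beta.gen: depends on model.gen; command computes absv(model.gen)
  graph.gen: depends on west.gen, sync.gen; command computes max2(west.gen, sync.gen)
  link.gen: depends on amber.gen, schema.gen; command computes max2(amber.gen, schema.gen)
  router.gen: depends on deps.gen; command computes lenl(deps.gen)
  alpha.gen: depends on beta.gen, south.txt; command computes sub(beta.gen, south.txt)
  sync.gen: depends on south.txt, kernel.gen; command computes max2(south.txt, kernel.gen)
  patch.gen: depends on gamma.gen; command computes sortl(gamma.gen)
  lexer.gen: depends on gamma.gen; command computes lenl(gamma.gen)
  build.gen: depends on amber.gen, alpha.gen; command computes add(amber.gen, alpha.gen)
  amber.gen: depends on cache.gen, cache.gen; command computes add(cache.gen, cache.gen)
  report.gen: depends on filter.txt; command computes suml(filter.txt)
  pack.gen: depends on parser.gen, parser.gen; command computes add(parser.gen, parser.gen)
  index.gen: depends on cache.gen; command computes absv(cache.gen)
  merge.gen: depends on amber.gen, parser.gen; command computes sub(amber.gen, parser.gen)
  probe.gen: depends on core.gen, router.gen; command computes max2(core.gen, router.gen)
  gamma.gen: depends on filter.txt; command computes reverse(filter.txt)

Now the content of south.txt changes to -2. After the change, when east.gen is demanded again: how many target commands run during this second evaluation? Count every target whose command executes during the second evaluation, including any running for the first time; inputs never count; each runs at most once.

8 target commands run: alpha.gen, build.gen, cache.gen, east.gen, graph.gen, kernel.gen, north.gen, sync.gen.
Note where the cutoff bites: amber.gen is checked, finds nothing changed, and keeps its cache.

First demand of the output computes:
  gamma.gen = reverse([1]) = [1]
  deps.gen = sortl([1]) = [1]
  model.gen = headl([1]) = 1
  beta.gen = absv(1) = 1
  alpha.gen = sub(1, -3) = 4
  north.gen = min2(-3, 1) = -3
  kernel.gen = mul(-3, 1) = -3
  parser.gen = lenl([1]) = 1
  cache.gen = max2(1, -3) = 1
  amber.gen = add(1, 1) = 2
  build.gen = add(2, 4) = 6
  sync.gen = max2(-3, -3) = -3
  west.gen = lenl([1]) = 1
  graph.gen = max2(1, -3) = 1
  east.gen = max2(1, 6) = 6

After the edit, cleaning proceeds:
  alpha.gen: a read changed (south.txt -3->-2) — executes, giving 3.
  north.gen: a read changed (south.txt -3->-2) — executes, giving -2.
  kernel.gen: a read changed (north.gen -3->-2) — executes, giving -2.
  cache.gen: a read changed (kernel.gen -3->-2) — executes, giving 1 — identical to its old value.
  amber.gen: dirty, but its reads are unchanged (cache.gen unchanged, cache.gen unchanged); cached 2 stands.
  build.gen: a read changed (alpha.gen 4->3) — executes, giving 5.
  sync.gen: a read changed (south.txt -3->-2; kernel.gen -3->-2) — executes, giving -2.
  graph.gen: a read changed (sync.gen -3->-2) — executes, giving 1 — identical to its old value.
  east.gen: a read changed (build.gen 6->5) — executes, giving 5.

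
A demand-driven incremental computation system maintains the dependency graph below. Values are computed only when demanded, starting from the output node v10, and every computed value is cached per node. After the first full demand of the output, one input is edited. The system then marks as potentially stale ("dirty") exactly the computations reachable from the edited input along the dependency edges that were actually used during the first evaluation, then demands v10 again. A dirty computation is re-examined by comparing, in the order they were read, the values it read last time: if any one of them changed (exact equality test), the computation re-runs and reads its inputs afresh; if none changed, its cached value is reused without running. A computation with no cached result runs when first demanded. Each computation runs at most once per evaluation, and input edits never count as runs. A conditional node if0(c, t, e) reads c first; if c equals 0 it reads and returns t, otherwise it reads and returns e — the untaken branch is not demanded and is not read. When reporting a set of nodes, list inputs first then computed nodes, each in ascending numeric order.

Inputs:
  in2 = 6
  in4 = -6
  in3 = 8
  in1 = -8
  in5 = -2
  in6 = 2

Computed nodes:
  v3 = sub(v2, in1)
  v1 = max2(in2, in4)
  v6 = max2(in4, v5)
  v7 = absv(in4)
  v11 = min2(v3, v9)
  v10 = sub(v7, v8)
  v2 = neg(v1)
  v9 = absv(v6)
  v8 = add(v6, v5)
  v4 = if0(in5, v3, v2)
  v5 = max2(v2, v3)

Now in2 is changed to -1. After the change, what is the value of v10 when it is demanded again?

First evaluation (everything demanded from the output):
  v1 = max2(6, -6) = 6
  v2 = neg(6) = -6
  v3 = sub(-6, -8) = 2
  v5 = max2(-6, 2) = 2
  v6 = max2(-6, 2) = 2
  v7 = absv(-6) = 6
  v8 = add(2, 2) = 4
  v10 = sub(6, 4) = 2

Propagation after the edit:
  v1: runs — in2 6->-1; result -1.
  v2: runs — v1 6->-1; result 1.
  v3: runs — v2 -6->1; result 9.
  v5: runs — v2 -6->1; v3 2->9; result 9.
  v6: runs — v5 2->9; result 9.
  v8: runs — v6 2->9; v5 2->9; result 18.
  v10: runs — v8 4->18; result -12.

New value of v10: -12.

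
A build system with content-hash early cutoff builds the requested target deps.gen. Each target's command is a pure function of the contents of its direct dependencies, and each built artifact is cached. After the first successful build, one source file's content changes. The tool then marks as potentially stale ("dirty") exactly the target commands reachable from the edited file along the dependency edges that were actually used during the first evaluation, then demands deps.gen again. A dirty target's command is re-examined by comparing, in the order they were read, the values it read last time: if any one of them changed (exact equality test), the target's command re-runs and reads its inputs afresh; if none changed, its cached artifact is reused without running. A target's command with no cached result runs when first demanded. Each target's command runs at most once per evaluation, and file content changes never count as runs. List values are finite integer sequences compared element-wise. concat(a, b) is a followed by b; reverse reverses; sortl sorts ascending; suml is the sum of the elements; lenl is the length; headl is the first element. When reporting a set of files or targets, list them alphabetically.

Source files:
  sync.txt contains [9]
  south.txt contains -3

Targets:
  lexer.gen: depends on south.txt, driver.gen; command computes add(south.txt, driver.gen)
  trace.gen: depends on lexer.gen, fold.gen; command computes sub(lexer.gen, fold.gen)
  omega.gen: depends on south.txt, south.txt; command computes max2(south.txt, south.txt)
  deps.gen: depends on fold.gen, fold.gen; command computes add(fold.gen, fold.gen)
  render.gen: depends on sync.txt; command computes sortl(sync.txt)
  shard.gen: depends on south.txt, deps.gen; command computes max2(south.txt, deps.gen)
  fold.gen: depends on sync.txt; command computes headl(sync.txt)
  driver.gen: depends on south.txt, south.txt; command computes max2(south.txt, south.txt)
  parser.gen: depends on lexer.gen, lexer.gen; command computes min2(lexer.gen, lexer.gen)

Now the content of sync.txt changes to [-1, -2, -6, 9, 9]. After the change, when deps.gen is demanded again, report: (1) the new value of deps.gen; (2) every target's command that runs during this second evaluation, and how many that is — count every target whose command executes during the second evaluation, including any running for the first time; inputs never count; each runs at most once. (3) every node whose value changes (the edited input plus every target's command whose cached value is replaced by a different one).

New value of deps.gen: -2.
Target commands that run: deps.gen, fold.gen — 2 in total.
Values that change: deps.gen, fold.gen, sync.txt.

First evaluation (everything demanded from the output):
  fold.gen = headl([9]) = 9
  deps.gen = add(9, 9) = 18

Propagation after the edit:
  fold.gen: runs — sync.txt [9]->[-1, -2, -6, 9, 9]; result -1.
  deps.gen: runs — fold.gen 9->-1; fold.gen 9->-1; result -2.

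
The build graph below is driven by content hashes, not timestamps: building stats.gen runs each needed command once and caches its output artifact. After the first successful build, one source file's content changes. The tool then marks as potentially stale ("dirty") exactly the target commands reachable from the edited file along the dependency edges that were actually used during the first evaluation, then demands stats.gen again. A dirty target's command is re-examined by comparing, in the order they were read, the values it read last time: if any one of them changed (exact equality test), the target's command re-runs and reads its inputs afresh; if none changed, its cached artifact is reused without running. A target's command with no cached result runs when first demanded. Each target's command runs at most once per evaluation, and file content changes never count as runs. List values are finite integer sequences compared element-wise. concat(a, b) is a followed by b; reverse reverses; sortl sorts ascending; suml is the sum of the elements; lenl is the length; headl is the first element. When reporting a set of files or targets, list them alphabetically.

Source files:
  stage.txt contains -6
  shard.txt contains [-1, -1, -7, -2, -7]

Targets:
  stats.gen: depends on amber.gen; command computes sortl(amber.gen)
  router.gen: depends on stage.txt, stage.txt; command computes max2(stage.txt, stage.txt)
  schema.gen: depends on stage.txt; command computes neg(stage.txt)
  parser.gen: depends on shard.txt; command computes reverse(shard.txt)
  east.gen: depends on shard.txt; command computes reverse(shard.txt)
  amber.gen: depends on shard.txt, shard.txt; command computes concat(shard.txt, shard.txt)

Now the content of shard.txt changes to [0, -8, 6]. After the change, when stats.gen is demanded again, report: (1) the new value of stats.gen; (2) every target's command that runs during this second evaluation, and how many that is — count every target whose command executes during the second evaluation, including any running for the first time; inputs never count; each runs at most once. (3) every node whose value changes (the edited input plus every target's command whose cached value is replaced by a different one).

stats.gen now evaluates to [-8, -8, 0, 0, 6, 6].
Run set: amber.gen, stats.gen (2 run).
Changed values: amber.gen, shard.txt, stats.gen.

Initial pass — values computed on the first demand:
  amber.gen = concat([-1, -1, -7, -2, -7], [-1, -1, -7, -2, -7]) = [-1, -1, -7, -2, -7, -1, -1, -7, -2, -7]
  stats.gen = sortl([-1, -1, -7, -2, -7, -1, -1, -7, -2, -7]) = [-7, -7, -7, -7, -2, -2, -1, -1, -1, -1]

Second demand — change propagation:
  amber.gen: re-runs because shard.txt [-1, -1, -7, -2, -7]->[0, -8, 6]; shard.txt [-1, -1, -7, -2, -7]->[0, -8, 6]; new result [0, -8, 6, 0, -8, 6].
  stats.gen: re-runs because amber.gen [-1, -1, -7, -2, -7, -1, -1, -7, -2, -7]->[0, -8, 6, 0, -8, 6]; new result [-8, -8, 0, 0, 6, 6].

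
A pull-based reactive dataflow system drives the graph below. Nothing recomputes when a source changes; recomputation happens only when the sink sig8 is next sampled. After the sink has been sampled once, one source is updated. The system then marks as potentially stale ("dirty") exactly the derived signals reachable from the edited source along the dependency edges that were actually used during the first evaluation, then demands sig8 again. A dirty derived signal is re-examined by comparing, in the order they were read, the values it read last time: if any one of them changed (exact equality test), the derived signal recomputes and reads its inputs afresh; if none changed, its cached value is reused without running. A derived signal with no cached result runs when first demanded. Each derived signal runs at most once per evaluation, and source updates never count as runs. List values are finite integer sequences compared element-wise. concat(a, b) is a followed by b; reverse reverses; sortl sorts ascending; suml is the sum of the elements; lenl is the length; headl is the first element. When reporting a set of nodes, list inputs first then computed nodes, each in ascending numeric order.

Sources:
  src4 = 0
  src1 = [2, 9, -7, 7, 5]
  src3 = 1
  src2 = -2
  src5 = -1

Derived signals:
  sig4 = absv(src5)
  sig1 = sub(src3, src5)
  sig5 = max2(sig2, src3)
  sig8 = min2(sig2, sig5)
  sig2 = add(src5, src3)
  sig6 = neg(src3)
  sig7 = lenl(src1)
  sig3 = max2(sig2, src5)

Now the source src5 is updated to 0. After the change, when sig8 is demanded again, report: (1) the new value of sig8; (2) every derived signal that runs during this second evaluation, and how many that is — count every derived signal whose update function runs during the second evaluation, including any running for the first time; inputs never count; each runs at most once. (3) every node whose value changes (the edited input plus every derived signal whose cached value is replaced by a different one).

New value of sig8: 1.
Derived signals that run: sig2, sig5, sig8 — 3 in total.
Values that change: src5, sig2, sig8.

First evaluation (everything demanded from the output):
  sig2 = add(-1, 1) = 0
  sig5 = max2(0, 1) = 1
  sig8 = min2(0, 1) = 0

Propagation after the edit:
  sig2: runs — src5 -1->0; result 1.
  sig5: runs — sig2 0->1; result 1 (same value as before).
  sig8: runs — sig2 0->1; result 1.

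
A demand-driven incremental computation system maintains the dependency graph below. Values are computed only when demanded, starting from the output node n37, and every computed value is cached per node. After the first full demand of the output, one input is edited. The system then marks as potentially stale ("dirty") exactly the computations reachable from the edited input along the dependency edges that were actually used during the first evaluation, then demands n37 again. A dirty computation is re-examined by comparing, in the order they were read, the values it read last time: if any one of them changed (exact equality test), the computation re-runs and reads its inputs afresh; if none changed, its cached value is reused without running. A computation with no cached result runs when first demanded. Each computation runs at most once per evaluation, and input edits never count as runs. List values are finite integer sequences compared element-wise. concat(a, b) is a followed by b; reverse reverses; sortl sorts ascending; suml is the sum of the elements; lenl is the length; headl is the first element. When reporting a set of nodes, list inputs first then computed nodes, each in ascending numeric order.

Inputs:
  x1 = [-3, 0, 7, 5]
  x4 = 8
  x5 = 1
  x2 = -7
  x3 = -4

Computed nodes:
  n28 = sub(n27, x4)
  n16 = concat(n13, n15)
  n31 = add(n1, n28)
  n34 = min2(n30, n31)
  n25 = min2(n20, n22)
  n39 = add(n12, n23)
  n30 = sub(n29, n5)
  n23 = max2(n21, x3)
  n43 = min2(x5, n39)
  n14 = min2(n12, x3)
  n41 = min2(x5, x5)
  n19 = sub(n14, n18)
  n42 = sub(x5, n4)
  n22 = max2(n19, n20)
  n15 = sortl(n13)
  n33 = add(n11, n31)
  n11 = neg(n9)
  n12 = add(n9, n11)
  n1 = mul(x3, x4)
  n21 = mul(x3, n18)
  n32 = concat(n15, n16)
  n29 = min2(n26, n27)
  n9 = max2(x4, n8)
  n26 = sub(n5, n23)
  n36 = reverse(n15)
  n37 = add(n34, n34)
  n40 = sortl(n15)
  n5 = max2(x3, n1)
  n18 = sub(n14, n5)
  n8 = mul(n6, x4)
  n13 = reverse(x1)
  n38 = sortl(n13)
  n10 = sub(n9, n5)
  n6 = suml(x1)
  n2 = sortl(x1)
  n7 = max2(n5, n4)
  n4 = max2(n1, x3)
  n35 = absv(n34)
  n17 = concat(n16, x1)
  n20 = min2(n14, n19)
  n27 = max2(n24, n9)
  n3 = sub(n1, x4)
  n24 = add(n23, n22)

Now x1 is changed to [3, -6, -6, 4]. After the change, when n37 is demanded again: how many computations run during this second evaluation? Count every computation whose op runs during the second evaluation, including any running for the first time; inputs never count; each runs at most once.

Computations that run: n6, n8, n9, n11, n12, n27, n28, n29, n31, n34, n37 — 11 in total.
Key observation: the cutoff stops propagation at n14 — its inputs' values are unchanged, so it reuses its cache.

First evaluation (everything demanded from the output):
  n1 = mul(-4, 8) = -32
  n5 = max2(-4, -32) = -4
  n6 = suml([-3, 0, 7, 5]) = 9
  n8 = mul(9, 8) = 72
  n9 = max2(8, 72) = 72
  n11 = neg(72) = -72
  n12 = add(72, -72) = 0
  n14 = min2(0, -4) = -4
  n18 = sub(-4, -4) = 0
  n19 = sub(-4, 0) = -4
  n20 = min2(-4, -4) = -4
  n21 = mul(-4, 0) = 0
  n22 = max2(-4, -4) = -4
  n23 = max2(0, -4) = 0
  n24 = add(0, -4) = -4
  n26 = sub(-4, 0) = -4
  n27 = max2(-4, 72) = 72
  n28 = sub(72, 8) = 64
  n29 = min2(-4, 72) = -4
  n30 = sub(-4, -4) = 0
  n31 = add(-32, 64) = 32
  n34 = min2(0, 32) = 0
  n37 = add(0, 0) = 0

Propagation after the edit:
  n6: runs — x1 [-3, 0, 7, 5]->[3, -6, -6, 4]; result -5.
  n8: runs — n6 9->-5; result -40.
  n9: runs — n8 72->-40; result 8.
  n11: runs — n9 72->8; result -8.
  n12: runs — n9 72->8; n11 -72->-8; result 0 (same value as before).
  n14: checked — values it read are unchanged (n12 unchanged, x3 unchanged); reused cached -4 without running.
  n18: checked — values it read are unchanged (n14 unchanged, n5 unchanged); reused cached 0 without running.
  n19: checked — values it read are unchanged (n14 unchanged, n18 unchanged); reused cached -4 without running.
  n20: checked — values it read are unchanged (n14 unchanged, n19 unchanged); reused cached -4 without running.
  n21: checked — values it read are unchanged (x3 unchanged, n18 unchanged); reused cached 0 without running.
  n22: checked — values it read are unchanged (n19 unchanged, n20 unchanged); reused cached -4 without running.
  n23: checked — values it read are unchanged (n21 unchanged, x3 unchanged); reused cached 0 without running.
  n24: checked — values it read are unchanged (n23 unchanged, n22 unchanged); reused cached -4 without running.
  n26: checked — values it read are unchanged (n5 unchanged, n23 unchanged); reused cached -4 without running.
  n27: runs — n9 72->8; result 8.
  n28: runs — n27 72->8; result 0.
  n29: runs — n27 72->8; result -4 (same value as before).
  n30: checked — values it read are unchanged (n29 unchanged, n5 unchanged); reused cached 0 without running.
  n31: runs — n28 64->0; result -32.
  n34: runs — n31 32->-32; result -32.
  n37: runs — n34 0->-32; n34 0->-32; result -64.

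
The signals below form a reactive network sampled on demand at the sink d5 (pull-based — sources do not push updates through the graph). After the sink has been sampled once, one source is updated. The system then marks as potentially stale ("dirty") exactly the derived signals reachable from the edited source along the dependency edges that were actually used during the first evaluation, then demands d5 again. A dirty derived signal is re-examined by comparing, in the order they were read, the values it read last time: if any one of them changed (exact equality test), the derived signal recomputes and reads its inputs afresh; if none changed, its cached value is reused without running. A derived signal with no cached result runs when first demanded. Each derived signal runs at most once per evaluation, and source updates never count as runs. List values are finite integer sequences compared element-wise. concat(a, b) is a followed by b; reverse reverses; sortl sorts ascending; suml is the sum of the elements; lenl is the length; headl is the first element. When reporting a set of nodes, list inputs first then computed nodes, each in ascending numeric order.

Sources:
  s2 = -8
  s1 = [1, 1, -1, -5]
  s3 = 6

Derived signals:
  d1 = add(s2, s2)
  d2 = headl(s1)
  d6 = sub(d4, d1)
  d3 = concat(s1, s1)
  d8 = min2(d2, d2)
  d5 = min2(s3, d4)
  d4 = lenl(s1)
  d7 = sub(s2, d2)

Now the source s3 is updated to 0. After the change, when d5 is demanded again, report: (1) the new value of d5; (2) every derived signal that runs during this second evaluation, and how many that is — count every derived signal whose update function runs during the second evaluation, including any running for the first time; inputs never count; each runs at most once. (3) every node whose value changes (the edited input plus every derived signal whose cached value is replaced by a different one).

Initial pass — values computed on the first demand:
  d4 = lenl([1, 1, -1, -5]) = 4
  d5 = min2(6, 4) = 4

Second demand — change propagation:
  d5: re-runs because s3 6->0; new result 0.

d5 now evaluates to 0.
Run set: d5 (1 run).
Changed values: s3, d5.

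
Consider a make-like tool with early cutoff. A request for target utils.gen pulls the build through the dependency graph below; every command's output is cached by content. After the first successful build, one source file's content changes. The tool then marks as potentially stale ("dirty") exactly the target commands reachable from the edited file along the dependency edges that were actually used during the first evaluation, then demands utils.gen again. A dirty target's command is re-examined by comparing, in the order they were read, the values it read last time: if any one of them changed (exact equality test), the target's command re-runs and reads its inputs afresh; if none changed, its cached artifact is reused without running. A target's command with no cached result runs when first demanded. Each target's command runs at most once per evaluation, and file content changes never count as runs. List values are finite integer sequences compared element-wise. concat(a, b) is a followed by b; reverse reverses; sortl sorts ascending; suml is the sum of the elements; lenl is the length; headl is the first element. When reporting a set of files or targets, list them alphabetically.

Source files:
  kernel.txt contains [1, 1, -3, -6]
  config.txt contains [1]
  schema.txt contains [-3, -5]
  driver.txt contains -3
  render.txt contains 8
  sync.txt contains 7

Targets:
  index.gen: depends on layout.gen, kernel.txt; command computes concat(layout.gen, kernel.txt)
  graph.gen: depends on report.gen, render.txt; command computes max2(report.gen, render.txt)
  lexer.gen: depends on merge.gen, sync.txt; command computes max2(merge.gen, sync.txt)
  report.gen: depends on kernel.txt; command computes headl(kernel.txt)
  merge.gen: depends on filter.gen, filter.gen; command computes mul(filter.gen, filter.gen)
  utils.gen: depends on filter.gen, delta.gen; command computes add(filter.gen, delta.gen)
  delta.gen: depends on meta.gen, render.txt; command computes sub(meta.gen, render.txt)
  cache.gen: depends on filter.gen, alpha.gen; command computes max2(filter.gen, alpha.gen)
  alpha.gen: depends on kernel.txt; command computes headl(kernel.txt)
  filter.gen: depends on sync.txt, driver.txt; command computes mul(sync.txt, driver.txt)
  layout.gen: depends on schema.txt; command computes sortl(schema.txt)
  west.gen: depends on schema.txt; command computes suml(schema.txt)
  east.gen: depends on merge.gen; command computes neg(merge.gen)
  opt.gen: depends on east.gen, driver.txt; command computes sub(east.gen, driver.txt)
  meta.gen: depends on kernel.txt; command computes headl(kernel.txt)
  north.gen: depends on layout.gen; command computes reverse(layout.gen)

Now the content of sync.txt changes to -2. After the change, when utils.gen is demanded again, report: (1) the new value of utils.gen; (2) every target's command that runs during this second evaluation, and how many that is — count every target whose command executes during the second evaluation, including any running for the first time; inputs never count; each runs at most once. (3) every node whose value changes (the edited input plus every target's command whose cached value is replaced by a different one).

First demand of the output computes:
  filter.gen = mul(7, -3) = -21
  meta.gen = headl([1, 1, -3, -6]) = 1
  delta.gen = sub(1, 8) = -7
  utils.gen = add(-21, -7) = -28

After the edit, cleaning proceeds:
  filter.gen: a read changed (sync.txt 7->-2) — executes, giving 6.
  utils.gen: a read changed (filter.gen -21->6) — executes, giving -1.

Demanding utils.gen again yields -1.
2 target commands run: filter.gen, utils.gen.
The nodes whose values change: filter.gen, sync.txt, utils.gen.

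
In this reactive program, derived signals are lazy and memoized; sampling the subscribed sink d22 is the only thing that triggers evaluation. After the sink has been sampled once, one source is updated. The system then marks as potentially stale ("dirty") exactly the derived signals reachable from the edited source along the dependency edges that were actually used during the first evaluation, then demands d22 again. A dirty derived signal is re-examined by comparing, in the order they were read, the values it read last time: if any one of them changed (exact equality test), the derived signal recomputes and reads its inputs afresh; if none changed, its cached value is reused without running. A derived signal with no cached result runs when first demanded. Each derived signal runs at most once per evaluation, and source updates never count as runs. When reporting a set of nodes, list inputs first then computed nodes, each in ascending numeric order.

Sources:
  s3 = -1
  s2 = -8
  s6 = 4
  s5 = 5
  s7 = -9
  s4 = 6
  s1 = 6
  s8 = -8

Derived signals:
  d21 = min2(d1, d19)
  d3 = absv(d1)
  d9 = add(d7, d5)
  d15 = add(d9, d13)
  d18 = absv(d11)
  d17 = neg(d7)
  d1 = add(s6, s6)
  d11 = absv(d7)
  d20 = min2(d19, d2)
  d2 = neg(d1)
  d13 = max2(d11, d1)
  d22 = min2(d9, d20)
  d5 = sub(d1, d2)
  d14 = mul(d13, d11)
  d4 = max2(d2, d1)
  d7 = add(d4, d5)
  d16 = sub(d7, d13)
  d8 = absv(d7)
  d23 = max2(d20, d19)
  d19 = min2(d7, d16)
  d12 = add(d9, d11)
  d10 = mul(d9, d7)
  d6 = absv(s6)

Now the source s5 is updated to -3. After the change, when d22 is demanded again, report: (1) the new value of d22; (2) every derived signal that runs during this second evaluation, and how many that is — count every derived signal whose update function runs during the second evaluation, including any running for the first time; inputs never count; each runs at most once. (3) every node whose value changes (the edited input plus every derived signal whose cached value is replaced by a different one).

First demand of the output computes:
  d1 = add(4, 4) = 8
  d2 = neg(8) = -8
  d4 = max2(-8, 8) = 8
  d5 = sub(8, -8) = 16
  d7 = add(8, 16) = 24
  d9 = add(24, 16) = 40
  d11 = absv(24) = 24
  d13 = max2(24, 8) = 24
  d16 = sub(24, 24) = 0
  d19 = min2(24, 0) = 0
  d20 = min2(0, -8) = -8
  d22 = min2(40, -8) = -8

After the edit, cleaning proceeds:
  no node depends on s5 at all; the second demand re-runs nothing.

Note the shortcut — nothing in the graph depends on s5 at all, so no recomputation happens.

Demanding d22 again yields -8.
0 derived signals run: none.
The nodes whose values change: s5.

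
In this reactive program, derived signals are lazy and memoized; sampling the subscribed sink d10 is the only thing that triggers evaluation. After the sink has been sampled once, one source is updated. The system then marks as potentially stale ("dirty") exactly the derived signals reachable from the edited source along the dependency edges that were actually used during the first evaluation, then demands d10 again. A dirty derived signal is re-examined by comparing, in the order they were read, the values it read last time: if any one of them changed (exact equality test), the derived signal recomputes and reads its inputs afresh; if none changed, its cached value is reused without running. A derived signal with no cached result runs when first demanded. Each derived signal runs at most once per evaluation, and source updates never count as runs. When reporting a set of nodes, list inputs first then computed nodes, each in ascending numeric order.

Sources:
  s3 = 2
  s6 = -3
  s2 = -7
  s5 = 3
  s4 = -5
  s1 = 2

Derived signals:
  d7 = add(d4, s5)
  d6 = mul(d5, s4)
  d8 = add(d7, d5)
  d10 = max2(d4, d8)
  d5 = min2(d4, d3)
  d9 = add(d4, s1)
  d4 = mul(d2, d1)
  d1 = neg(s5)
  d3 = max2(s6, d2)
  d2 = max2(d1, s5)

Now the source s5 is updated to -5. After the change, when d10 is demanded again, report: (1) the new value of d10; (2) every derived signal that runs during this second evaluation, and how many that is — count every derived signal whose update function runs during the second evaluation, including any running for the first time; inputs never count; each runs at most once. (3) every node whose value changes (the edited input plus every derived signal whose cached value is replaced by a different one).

Demanding d10 again yields 25.
8 derived signals run: d1, d2, d3, d4, d5, d7, d8, d10.
The nodes whose values change: s5, d1, d2, d3, d4, d5, d7, d8, d10.

First demand of the output computes:
  d1 = neg(3) = -3
  d2 = max2(-3, 3) = 3
  d3 = max2(-3, 3) = 3
  d4 = mul(3, -3) = -9
  d5 = min2(-9, 3) = -9
  d7 = add(-9, 3) = -6
  d8 = add(-6, -9) = -15
  d10 = max2(-9, -15) = -9

After the edit, cleaning proceeds:
  d1: a read changed (s5 3->-5) — executes, giving 5.
  d2: a read changed (d1 -3->5; s5 3->-5) — executes, giving 5.
  d3: a read changed (d2 3->5) — executes, giving 5.
  d4: a read changed (d2 3->5; d1 -3->5) — executes, giving 25.
  d5: a read changed (d4 -9->25; d3 3->5) — executes, giving 5.
  d7: a read changed (d4 -9->25; s5 3->-5) — executes, giving 20.
  d8: a read changed (d7 -6->20; d5 -9->5) — executes, giving 25.
  d10: a read changed (d4 -9->25; d8 -15->25) — executes, giving 25.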